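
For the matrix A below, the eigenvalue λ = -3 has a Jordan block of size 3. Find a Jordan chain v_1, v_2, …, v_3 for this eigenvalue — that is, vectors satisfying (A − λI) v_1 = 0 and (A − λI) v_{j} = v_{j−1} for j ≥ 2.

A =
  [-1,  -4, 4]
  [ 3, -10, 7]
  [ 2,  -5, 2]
A Jordan chain for λ = -3 of length 3:
v_1 = (0, -1, -1)ᵀ
v_2 = (2, 3, 2)ᵀ
v_3 = (1, 0, 0)ᵀ

Let N = A − (-3)·I. We want v_3 with N^3 v_3 = 0 but N^2 v_3 ≠ 0; then v_{j-1} := N · v_j for j = 3, …, 2.

Pick v_3 = (1, 0, 0)ᵀ.
Then v_2 = N · v_3 = (2, 3, 2)ᵀ.
Then v_1 = N · v_2 = (0, -1, -1)ᵀ.

Sanity check: (A − (-3)·I) v_1 = (0, 0, 0)ᵀ = 0. ✓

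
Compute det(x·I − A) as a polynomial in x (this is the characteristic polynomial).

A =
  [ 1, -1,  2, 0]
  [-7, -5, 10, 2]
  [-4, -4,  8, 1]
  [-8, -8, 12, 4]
x^4 - 8*x^3 + 24*x^2 - 32*x + 16

Expanding det(x·I − A) (e.g. by cofactor expansion or by noting that A is similar to its Jordan form J, which has the same characteristic polynomial as A) gives
  χ_A(x) = x^4 - 8*x^3 + 24*x^2 - 32*x + 16
which factors as (x - 2)^4. The eigenvalues (with algebraic multiplicities) are λ = 2 with multiplicity 4.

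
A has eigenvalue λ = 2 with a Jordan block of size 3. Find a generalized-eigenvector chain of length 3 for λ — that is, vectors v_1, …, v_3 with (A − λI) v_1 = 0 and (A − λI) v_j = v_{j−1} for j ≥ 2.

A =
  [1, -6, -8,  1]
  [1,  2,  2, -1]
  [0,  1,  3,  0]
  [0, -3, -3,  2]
A Jordan chain for λ = 2 of length 3:
v_1 = (-5, -1, 1, -3)ᵀ
v_2 = (-1, 1, 0, 0)ᵀ
v_3 = (1, 0, 0, 0)ᵀ

Let N = A − (2)·I. We want v_3 with N^3 v_3 = 0 but N^2 v_3 ≠ 0; then v_{j-1} := N · v_j for j = 3, …, 2.

Pick v_3 = (1, 0, 0, 0)ᵀ.
Then v_2 = N · v_3 = (-1, 1, 0, 0)ᵀ.
Then v_1 = N · v_2 = (-5, -1, 1, -3)ᵀ.

Sanity check: (A − (2)·I) v_1 = (0, 0, 0, 0)ᵀ = 0. ✓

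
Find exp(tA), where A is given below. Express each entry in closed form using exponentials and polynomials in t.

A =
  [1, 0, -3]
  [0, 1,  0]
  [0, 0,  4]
e^{tA} =
  [exp(t), 0, -exp(4*t) + exp(t)]
  [0, exp(t), 0]
  [0, 0, exp(4*t)]

Strategy: write A = P · J · P⁻¹ where J is a Jordan canonical form, so e^{tA} = P · e^{tJ} · P⁻¹, and e^{tJ} can be computed block-by-block.

A has Jordan form
J =
  [1, 0, 0]
  [0, 1, 0]
  [0, 0, 4]
(up to reordering of blocks).

Per-block formulas:
  For a 1×1 block at λ = 4: exp(t · [4]) = [e^(4t)].
  For a 1×1 block at λ = 1: exp(t · [1]) = [e^(1t)].

After assembling e^{tJ} and conjugating by P, we get:

e^{tA} =
  [exp(t), 0, -exp(4*t) + exp(t)]
  [0, exp(t), 0]
  [0, 0, exp(4*t)]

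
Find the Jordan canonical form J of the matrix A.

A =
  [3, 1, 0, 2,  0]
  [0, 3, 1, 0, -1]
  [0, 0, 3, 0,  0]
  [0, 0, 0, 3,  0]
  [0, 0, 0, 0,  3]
J_3(3) ⊕ J_1(3) ⊕ J_1(3)

The characteristic polynomial is
  det(x·I − A) = x^5 - 15*x^4 + 90*x^3 - 270*x^2 + 405*x - 243 = (x - 3)^5

Eigenvalues and multiplicities (the geometric multiplicity of λ is n − rank(A − λI), which equals the number of Jordan blocks for λ):
  λ = 3: algebraic multiplicity = 5, geometric multiplicity = 3

Determining the block sizes for each eigenvalue:
  λ = 3: with am = 5 and gm = 3, the partition is not yet determined (e.g. several partitions of 5 into 3 parts exist). Let N = A − (3)·I. Computing rank(N^1) = 2, rank(N^2) = 1, rank(N^3) = 0; the number of blocks of size ≥ j is rank(N^{j−1}) − rank(N^j), giving [3, 1, 1]. So we have 1 block(s) of size 3, 2 block(s) of size 1 → block sizes [3, 1, 1]

Assembling the blocks gives a Jordan form
J =
  [3, 1, 0, 0, 0]
  [0, 3, 1, 0, 0]
  [0, 0, 3, 0, 0]
  [0, 0, 0, 3, 0]
  [0, 0, 0, 0, 3]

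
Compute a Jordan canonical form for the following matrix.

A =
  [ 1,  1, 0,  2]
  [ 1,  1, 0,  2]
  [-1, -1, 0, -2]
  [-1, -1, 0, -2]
J_2(0) ⊕ J_1(0) ⊕ J_1(0)

The characteristic polynomial is
  det(x·I − A) = x^4

Eigenvalues and multiplicities (the geometric multiplicity of λ is n − rank(A − λI), which equals the number of Jordan blocks for λ):
  λ = 0: algebraic multiplicity = 4, geometric multiplicity = 3

Determining the block sizes for each eigenvalue:
  λ = 0: 3 blocks summing to 4 forces exactly one block of size 2 and the rest size 1 → block sizes [2, 1, 1]

Assembling the blocks gives a Jordan form
J =
  [0, 1, 0, 0]
  [0, 0, 0, 0]
  [0, 0, 0, 0]
  [0, 0, 0, 0]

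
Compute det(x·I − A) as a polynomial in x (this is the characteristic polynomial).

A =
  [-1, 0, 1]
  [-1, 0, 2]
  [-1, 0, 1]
x^3

Expanding det(x·I − A) (e.g. by cofactor expansion or by noting that A is similar to its Jordan form J, which has the same characteristic polynomial as A) gives
  χ_A(x) = x^3
which factors as x^3. The eigenvalues (with algebraic multiplicities) are λ = 0 with multiplicity 3.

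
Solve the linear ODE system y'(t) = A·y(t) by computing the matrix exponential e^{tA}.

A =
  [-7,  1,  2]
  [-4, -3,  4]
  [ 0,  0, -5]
e^{tA} =
  [-2*t*exp(-5*t) + exp(-5*t), t*exp(-5*t), 2*t*exp(-5*t)]
  [-4*t*exp(-5*t), 2*t*exp(-5*t) + exp(-5*t), 4*t*exp(-5*t)]
  [0, 0, exp(-5*t)]

Strategy: write A = P · J · P⁻¹ where J is a Jordan canonical form, so e^{tA} = P · e^{tJ} · P⁻¹, and e^{tJ} can be computed block-by-block.

A has Jordan form
J =
  [-5,  1,  0]
  [ 0, -5,  0]
  [ 0,  0, -5]
(up to reordering of blocks).

Per-block formulas:
  For a 1×1 block at λ = -5: exp(t · [-5]) = [e^(-5t)].
  For a 2×2 Jordan block J_2(-5): exp(t · J_2(-5)) = e^(-5t)·(I + t·N), where N is the 2×2 nilpotent shift.

After assembling e^{tJ} and conjugating by P, we get:

e^{tA} =
  [-2*t*exp(-5*t) + exp(-5*t), t*exp(-5*t), 2*t*exp(-5*t)]
  [-4*t*exp(-5*t), 2*t*exp(-5*t) + exp(-5*t), 4*t*exp(-5*t)]
  [0, 0, exp(-5*t)]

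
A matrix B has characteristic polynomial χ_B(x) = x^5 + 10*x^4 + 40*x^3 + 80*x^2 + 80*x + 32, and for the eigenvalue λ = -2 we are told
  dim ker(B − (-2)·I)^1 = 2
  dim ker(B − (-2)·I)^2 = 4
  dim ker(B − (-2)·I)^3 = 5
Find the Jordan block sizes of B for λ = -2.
Block sizes for λ = -2: [3, 2]

From the dimensions of kernels of powers, the number of Jordan blocks of size at least j is d_j − d_{j−1} where d_j = dim ker(N^j) (with d_0 = 0). Computing the differences gives [2, 2, 1].
The number of blocks of size exactly k is (#blocks of size ≥ k) − (#blocks of size ≥ k + 1), so the partition is: 1 block(s) of size 2, 1 block(s) of size 3.
In nonincreasing order the block sizes are [3, 2].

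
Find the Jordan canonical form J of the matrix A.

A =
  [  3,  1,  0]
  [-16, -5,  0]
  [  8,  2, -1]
J_2(-1) ⊕ J_1(-1)

The characteristic polynomial is
  det(x·I − A) = x^3 + 3*x^2 + 3*x + 1 = (x + 1)^3

Eigenvalues and multiplicities (the geometric multiplicity of λ is n − rank(A − λI), which equals the number of Jordan blocks for λ):
  λ = -1: algebraic multiplicity = 3, geometric multiplicity = 2

Determining the block sizes for each eigenvalue:
  λ = -1: 2 blocks summing to 3 forces exactly one block of size 2 and the rest size 1 → block sizes [2, 1]

Assembling the blocks gives a Jordan form
J =
  [-1,  1,  0]
  [ 0, -1,  0]
  [ 0,  0, -1]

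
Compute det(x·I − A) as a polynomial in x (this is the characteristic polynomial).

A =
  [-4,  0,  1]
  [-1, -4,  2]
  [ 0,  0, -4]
x^3 + 12*x^2 + 48*x + 64

Expanding det(x·I − A) (e.g. by cofactor expansion or by noting that A is similar to its Jordan form J, which has the same characteristic polynomial as A) gives
  χ_A(x) = x^3 + 12*x^2 + 48*x + 64
which factors as (x + 4)^3. The eigenvalues (with algebraic multiplicities) are λ = -4 with multiplicity 3.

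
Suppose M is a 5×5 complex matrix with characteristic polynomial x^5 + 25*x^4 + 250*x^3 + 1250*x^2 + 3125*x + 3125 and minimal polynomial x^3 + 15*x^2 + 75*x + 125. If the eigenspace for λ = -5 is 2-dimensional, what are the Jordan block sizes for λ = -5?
Block sizes for λ = -5: [3, 2]

Step 1 — from the characteristic polynomial, algebraic multiplicity of λ = -5 is 5. From dim ker(M − (-5)·I) = 2, there are exactly 2 Jordan blocks for λ = -5.
Step 2 — from the minimal polynomial, the factor (x + 5)^3 tells us the largest block for λ = -5 has size 3.
Step 3 — with total size 5, 2 blocks, and largest block 3, the block sizes (in nonincreasing order) are [3, 2].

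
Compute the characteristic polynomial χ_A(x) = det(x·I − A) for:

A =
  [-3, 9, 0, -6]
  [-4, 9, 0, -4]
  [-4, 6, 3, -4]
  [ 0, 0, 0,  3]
x^4 - 12*x^3 + 54*x^2 - 108*x + 81

Expanding det(x·I − A) (e.g. by cofactor expansion or by noting that A is similar to its Jordan form J, which has the same characteristic polynomial as A) gives
  χ_A(x) = x^4 - 12*x^3 + 54*x^2 - 108*x + 81
which factors as (x - 3)^4. The eigenvalues (with algebraic multiplicities) are λ = 3 with multiplicity 4.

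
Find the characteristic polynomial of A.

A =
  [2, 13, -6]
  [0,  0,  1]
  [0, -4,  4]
x^3 - 6*x^2 + 12*x - 8

Expanding det(x·I − A) (e.g. by cofactor expansion or by noting that A is similar to its Jordan form J, which has the same characteristic polynomial as A) gives
  χ_A(x) = x^3 - 6*x^2 + 12*x - 8
which factors as (x - 2)^3. The eigenvalues (with algebraic multiplicities) are λ = 2 with multiplicity 3.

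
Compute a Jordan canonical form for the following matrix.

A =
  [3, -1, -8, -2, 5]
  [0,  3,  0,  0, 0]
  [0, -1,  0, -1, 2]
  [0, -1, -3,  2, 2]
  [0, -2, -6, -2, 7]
J_2(3) ⊕ J_2(3) ⊕ J_1(3)

The characteristic polynomial is
  det(x·I − A) = x^5 - 15*x^4 + 90*x^3 - 270*x^2 + 405*x - 243 = (x - 3)^5

Eigenvalues and multiplicities (the geometric multiplicity of λ is n − rank(A − λI), which equals the number of Jordan blocks for λ):
  λ = 3: algebraic multiplicity = 5, geometric multiplicity = 3

Determining the block sizes for each eigenvalue:
  λ = 3: with am = 5 and gm = 3, the partition is not yet determined (e.g. several partitions of 5 into 3 parts exist). Let N = A − (3)·I. Computing rank(N^1) = 2, rank(N^2) = 0; the number of blocks of size ≥ j is rank(N^{j−1}) − rank(N^j), giving [3, 2]. So we have 2 block(s) of size 2, 1 block(s) of size 1 → block sizes [2, 2, 1]

Assembling the blocks gives a Jordan form
J =
  [3, 1, 0, 0, 0]
  [0, 3, 0, 0, 0]
  [0, 0, 3, 1, 0]
  [0, 0, 0, 3, 0]
  [0, 0, 0, 0, 3]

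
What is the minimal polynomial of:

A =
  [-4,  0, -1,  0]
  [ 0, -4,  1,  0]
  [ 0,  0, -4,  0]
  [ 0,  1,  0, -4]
x^3 + 12*x^2 + 48*x + 64

The characteristic polynomial is χ_A(x) = (x + 4)^4, so the eigenvalues are known. The minimal polynomial is
  m_A(x) = Π_λ (x − λ)^{k_λ}
where k_λ is the size of the *largest* Jordan block for λ (equivalently, the smallest k with (A − λI)^k v = 0 for every generalised eigenvector v of λ).

  λ = -4: largest Jordan block has size 3, contributing (x + 4)^3

So m_A(x) = (x + 4)^3 = x^3 + 12*x^2 + 48*x + 64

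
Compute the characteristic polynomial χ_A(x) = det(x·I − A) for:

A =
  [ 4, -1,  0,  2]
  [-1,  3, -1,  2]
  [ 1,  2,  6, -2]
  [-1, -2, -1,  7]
x^4 - 20*x^3 + 150*x^2 - 500*x + 625

Expanding det(x·I − A) (e.g. by cofactor expansion or by noting that A is similar to its Jordan form J, which has the same characteristic polynomial as A) gives
  χ_A(x) = x^4 - 20*x^3 + 150*x^2 - 500*x + 625
which factors as (x - 5)^4. The eigenvalues (with algebraic multiplicities) are λ = 5 with multiplicity 4.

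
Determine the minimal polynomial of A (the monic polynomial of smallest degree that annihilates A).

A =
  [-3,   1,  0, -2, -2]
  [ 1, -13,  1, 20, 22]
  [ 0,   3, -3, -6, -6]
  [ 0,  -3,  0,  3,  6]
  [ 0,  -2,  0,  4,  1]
x^3 + 9*x^2 + 27*x + 27

The characteristic polynomial is χ_A(x) = (x + 3)^5, so the eigenvalues are known. The minimal polynomial is
  m_A(x) = Π_λ (x − λ)^{k_λ}
where k_λ is the size of the *largest* Jordan block for λ (equivalently, the smallest k with (A − λI)^k v = 0 for every generalised eigenvector v of λ).

  λ = -3: largest Jordan block has size 3, contributing (x + 3)^3

So m_A(x) = (x + 3)^3 = x^3 + 9*x^2 + 27*x + 27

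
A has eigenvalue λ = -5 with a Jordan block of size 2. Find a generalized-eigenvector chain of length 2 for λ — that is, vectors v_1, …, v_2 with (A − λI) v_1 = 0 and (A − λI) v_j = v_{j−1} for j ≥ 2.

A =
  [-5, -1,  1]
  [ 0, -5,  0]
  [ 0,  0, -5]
A Jordan chain for λ = -5 of length 2:
v_1 = (-1, 0, 0)ᵀ
v_2 = (0, 1, 0)ᵀ

Let N = A − (-5)·I. We want v_2 with N^2 v_2 = 0 but N^1 v_2 ≠ 0; then v_{j-1} := N · v_j for j = 2, …, 2.

Pick v_2 = (0, 1, 0)ᵀ.
Then v_1 = N · v_2 = (-1, 0, 0)ᵀ.

Sanity check: (A − (-5)·I) v_1 = (0, 0, 0)ᵀ = 0. ✓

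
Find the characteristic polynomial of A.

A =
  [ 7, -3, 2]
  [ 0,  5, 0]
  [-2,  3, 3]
x^3 - 15*x^2 + 75*x - 125

Expanding det(x·I − A) (e.g. by cofactor expansion or by noting that A is similar to its Jordan form J, which has the same characteristic polynomial as A) gives
  χ_A(x) = x^3 - 15*x^2 + 75*x - 125
which factors as (x - 5)^3. The eigenvalues (with algebraic multiplicities) are λ = 5 with multiplicity 3.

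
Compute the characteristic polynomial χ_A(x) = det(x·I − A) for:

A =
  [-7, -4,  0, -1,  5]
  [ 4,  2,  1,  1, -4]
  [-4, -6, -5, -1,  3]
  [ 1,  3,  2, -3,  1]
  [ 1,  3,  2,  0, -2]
x^5 + 15*x^4 + 90*x^3 + 270*x^2 + 405*x + 243

Expanding det(x·I − A) (e.g. by cofactor expansion or by noting that A is similar to its Jordan form J, which has the same characteristic polynomial as A) gives
  χ_A(x) = x^5 + 15*x^4 + 90*x^3 + 270*x^2 + 405*x + 243
which factors as (x + 3)^5. The eigenvalues (with algebraic multiplicities) are λ = -3 with multiplicity 5.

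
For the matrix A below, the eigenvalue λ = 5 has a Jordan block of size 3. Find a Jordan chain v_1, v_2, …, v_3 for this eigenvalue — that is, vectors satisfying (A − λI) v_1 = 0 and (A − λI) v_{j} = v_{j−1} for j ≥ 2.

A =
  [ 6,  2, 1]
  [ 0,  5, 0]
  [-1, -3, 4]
A Jordan chain for λ = 5 of length 3:
v_1 = (-1, 0, 1)ᵀ
v_2 = (2, 0, -3)ᵀ
v_3 = (0, 1, 0)ᵀ

Let N = A − (5)·I. We want v_3 with N^3 v_3 = 0 but N^2 v_3 ≠ 0; then v_{j-1} := N · v_j for j = 3, …, 2.

Pick v_3 = (0, 1, 0)ᵀ.
Then v_2 = N · v_3 = (2, 0, -3)ᵀ.
Then v_1 = N · v_2 = (-1, 0, 1)ᵀ.

Sanity check: (A − (5)·I) v_1 = (0, 0, 0)ᵀ = 0. ✓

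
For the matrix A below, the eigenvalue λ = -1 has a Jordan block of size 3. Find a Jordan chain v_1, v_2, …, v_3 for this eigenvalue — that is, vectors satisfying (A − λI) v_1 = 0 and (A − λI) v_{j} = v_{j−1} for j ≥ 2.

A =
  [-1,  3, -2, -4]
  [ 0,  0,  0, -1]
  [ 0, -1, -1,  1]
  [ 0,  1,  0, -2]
A Jordan chain for λ = -1 of length 3:
v_1 = (1, 0, 0, 0)ᵀ
v_2 = (3, 1, -1, 1)ᵀ
v_3 = (0, 1, 0, 0)ᵀ

Let N = A − (-1)·I. We want v_3 with N^3 v_3 = 0 but N^2 v_3 ≠ 0; then v_{j-1} := N · v_j for j = 3, …, 2.

Pick v_3 = (0, 1, 0, 0)ᵀ.
Then v_2 = N · v_3 = (3, 1, -1, 1)ᵀ.
Then v_1 = N · v_2 = (1, 0, 0, 0)ᵀ.

Sanity check: (A − (-1)·I) v_1 = (0, 0, 0, 0)ᵀ = 0. ✓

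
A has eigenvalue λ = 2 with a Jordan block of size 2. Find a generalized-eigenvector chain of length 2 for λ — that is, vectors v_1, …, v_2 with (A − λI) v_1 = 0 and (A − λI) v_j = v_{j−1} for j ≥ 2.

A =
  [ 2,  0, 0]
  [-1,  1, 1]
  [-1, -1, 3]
A Jordan chain for λ = 2 of length 2:
v_1 = (0, -1, -1)ᵀ
v_2 = (1, 0, 0)ᵀ

Let N = A − (2)·I. We want v_2 with N^2 v_2 = 0 but N^1 v_2 ≠ 0; then v_{j-1} := N · v_j for j = 2, …, 2.

Pick v_2 = (1, 0, 0)ᵀ.
Then v_1 = N · v_2 = (0, -1, -1)ᵀ.

Sanity check: (A − (2)·I) v_1 = (0, 0, 0)ᵀ = 0. ✓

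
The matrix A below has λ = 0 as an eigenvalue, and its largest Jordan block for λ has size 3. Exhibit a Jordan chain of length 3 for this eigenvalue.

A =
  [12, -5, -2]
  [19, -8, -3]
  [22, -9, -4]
A Jordan chain for λ = 0 of length 3:
v_1 = (5, 10, 5)ᵀ
v_2 = (12, 19, 22)ᵀ
v_3 = (1, 0, 0)ᵀ

Let N = A − (0)·I. We want v_3 with N^3 v_3 = 0 but N^2 v_3 ≠ 0; then v_{j-1} := N · v_j for j = 3, …, 2.

Pick v_3 = (1, 0, 0)ᵀ.
Then v_2 = N · v_3 = (12, 19, 22)ᵀ.
Then v_1 = N · v_2 = (5, 10, 5)ᵀ.

Sanity check: (A − (0)·I) v_1 = (0, 0, 0)ᵀ = 0. ✓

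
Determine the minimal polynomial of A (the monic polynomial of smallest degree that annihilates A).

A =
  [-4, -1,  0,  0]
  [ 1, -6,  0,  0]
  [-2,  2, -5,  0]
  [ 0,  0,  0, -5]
x^2 + 10*x + 25

The characteristic polynomial is χ_A(x) = (x + 5)^4, so the eigenvalues are known. The minimal polynomial is
  m_A(x) = Π_λ (x − λ)^{k_λ}
where k_λ is the size of the *largest* Jordan block for λ (equivalently, the smallest k with (A − λI)^k v = 0 for every generalised eigenvector v of λ).

  λ = -5: largest Jordan block has size 2, contributing (x + 5)^2

So m_A(x) = (x + 5)^2 = x^2 + 10*x + 25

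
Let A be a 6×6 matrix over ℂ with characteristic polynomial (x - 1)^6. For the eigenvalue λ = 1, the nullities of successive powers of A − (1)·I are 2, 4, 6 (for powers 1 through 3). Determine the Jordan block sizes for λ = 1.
Block sizes for λ = 1: [3, 3]

From the dimensions of kernels of powers, the number of Jordan blocks of size at least j is d_j − d_{j−1} where d_j = dim ker(N^j) (with d_0 = 0). Computing the differences gives [2, 2, 2].
The number of blocks of size exactly k is (#blocks of size ≥ k) − (#blocks of size ≥ k + 1), so the partition is: 2 block(s) of size 3.
In nonincreasing order the block sizes are [3, 3].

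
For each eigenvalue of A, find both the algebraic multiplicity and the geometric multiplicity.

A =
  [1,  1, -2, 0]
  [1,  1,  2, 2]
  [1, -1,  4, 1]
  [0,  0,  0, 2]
λ = 2: alg = 4, geom = 2

Step 1 — factor the characteristic polynomial to read off the algebraic multiplicities:
  χ_A(x) = (x - 2)^4

Step 2 — compute geometric multiplicities via the rank-nullity identity g(λ) = n − rank(A − λI):
  rank(A − (2)·I) = 2, so dim ker(A − (2)·I) = n − 2 = 2

Summary:
  λ = 2: algebraic multiplicity = 4, geometric multiplicity = 2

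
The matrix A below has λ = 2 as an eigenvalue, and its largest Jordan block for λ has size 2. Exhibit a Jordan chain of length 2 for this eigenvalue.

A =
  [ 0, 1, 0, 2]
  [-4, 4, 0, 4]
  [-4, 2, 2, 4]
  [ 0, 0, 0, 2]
A Jordan chain for λ = 2 of length 2:
v_1 = (-2, -4, -4, 0)ᵀ
v_2 = (1, 0, 0, 0)ᵀ

Let N = A − (2)·I. We want v_2 with N^2 v_2 = 0 but N^1 v_2 ≠ 0; then v_{j-1} := N · v_j for j = 2, …, 2.

Pick v_2 = (1, 0, 0, 0)ᵀ.
Then v_1 = N · v_2 = (-2, -4, -4, 0)ᵀ.

Sanity check: (A − (2)·I) v_1 = (0, 0, 0, 0)ᵀ = 0. ✓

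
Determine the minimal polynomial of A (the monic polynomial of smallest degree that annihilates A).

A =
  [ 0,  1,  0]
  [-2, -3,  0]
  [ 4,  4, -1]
x^2 + 3*x + 2

The characteristic polynomial is χ_A(x) = (x + 1)^2*(x + 2), so the eigenvalues are known. The minimal polynomial is
  m_A(x) = Π_λ (x − λ)^{k_λ}
where k_λ is the size of the *largest* Jordan block for λ (equivalently, the smallest k with (A − λI)^k v = 0 for every generalised eigenvector v of λ).

  λ = -2: largest Jordan block has size 1, contributing (x + 2)
  λ = -1: largest Jordan block has size 1, contributing (x + 1)

So m_A(x) = (x + 1)*(x + 2) = x^2 + 3*x + 2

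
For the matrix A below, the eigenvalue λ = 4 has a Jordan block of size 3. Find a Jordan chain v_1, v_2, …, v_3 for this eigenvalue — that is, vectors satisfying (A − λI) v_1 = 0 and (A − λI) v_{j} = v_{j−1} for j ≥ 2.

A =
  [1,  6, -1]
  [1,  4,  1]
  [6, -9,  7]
A Jordan chain for λ = 4 of length 3:
v_1 = (9, 3, -9)ᵀ
v_2 = (-3, 1, 6)ᵀ
v_3 = (1, 0, 0)ᵀ

Let N = A − (4)·I. We want v_3 with N^3 v_3 = 0 but N^2 v_3 ≠ 0; then v_{j-1} := N · v_j for j = 3, …, 2.

Pick v_3 = (1, 0, 0)ᵀ.
Then v_2 = N · v_3 = (-3, 1, 6)ᵀ.
Then v_1 = N · v_2 = (9, 3, -9)ᵀ.

Sanity check: (A − (4)·I) v_1 = (0, 0, 0)ᵀ = 0. ✓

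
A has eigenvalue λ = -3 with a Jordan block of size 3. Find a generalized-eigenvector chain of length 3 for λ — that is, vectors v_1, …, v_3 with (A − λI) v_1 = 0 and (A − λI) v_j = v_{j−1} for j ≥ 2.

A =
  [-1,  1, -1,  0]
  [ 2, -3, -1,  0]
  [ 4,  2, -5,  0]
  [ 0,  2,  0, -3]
A Jordan chain for λ = -3 of length 3:
v_1 = (2, 0, 4, 4)ᵀ
v_2 = (2, 2, 4, 0)ᵀ
v_3 = (1, 0, 0, 0)ᵀ

Let N = A − (-3)·I. We want v_3 with N^3 v_3 = 0 but N^2 v_3 ≠ 0; then v_{j-1} := N · v_j for j = 3, …, 2.

Pick v_3 = (1, 0, 0, 0)ᵀ.
Then v_2 = N · v_3 = (2, 2, 4, 0)ᵀ.
Then v_1 = N · v_2 = (2, 0, 4, 4)ᵀ.

Sanity check: (A − (-3)·I) v_1 = (0, 0, 0, 0)ᵀ = 0. ✓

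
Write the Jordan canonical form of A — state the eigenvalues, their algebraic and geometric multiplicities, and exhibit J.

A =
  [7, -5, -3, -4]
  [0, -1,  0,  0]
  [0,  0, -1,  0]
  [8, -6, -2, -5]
J_2(-1) ⊕ J_1(-1) ⊕ J_1(3)

The characteristic polynomial is
  det(x·I − A) = x^4 - 6*x^2 - 8*x - 3 = (x - 3)*(x + 1)^3

Eigenvalues and multiplicities (the geometric multiplicity of λ is n − rank(A − λI), which equals the number of Jordan blocks for λ):
  λ = -1: algebraic multiplicity = 3, geometric multiplicity = 2
  λ = 3: algebraic multiplicity = 1, geometric multiplicity = 1

Determining the block sizes for each eigenvalue:
  λ = -1: 2 blocks summing to 3 forces exactly one block of size 2 and the rest size 1 → block sizes [2, 1]
  λ = 3: one block (gm = 1), so the single block has size am = 1 → block sizes [1]

Assembling the blocks gives a Jordan form
J =
  [-1,  1,  0, 0]
  [ 0, -1,  0, 0]
  [ 0,  0, -1, 0]
  [ 0,  0,  0, 3]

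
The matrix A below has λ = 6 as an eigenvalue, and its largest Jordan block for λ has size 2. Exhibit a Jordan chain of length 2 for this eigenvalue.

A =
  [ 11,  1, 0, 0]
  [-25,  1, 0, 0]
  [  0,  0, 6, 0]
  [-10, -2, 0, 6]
A Jordan chain for λ = 6 of length 2:
v_1 = (5, -25, 0, -10)ᵀ
v_2 = (1, 0, 0, 0)ᵀ

Let N = A − (6)·I. We want v_2 with N^2 v_2 = 0 but N^1 v_2 ≠ 0; then v_{j-1} := N · v_j for j = 2, …, 2.

Pick v_2 = (1, 0, 0, 0)ᵀ.
Then v_1 = N · v_2 = (5, -25, 0, -10)ᵀ.

Sanity check: (A − (6)·I) v_1 = (0, 0, 0, 0)ᵀ = 0. ✓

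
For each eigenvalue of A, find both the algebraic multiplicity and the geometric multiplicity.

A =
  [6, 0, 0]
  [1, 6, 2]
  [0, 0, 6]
λ = 6: alg = 3, geom = 2

Step 1 — factor the characteristic polynomial to read off the algebraic multiplicities:
  χ_A(x) = (x - 6)^3

Step 2 — compute geometric multiplicities via the rank-nullity identity g(λ) = n − rank(A − λI):
  rank(A − (6)·I) = 1, so dim ker(A − (6)·I) = n − 1 = 2

Summary:
  λ = 6: algebraic multiplicity = 3, geometric multiplicity = 2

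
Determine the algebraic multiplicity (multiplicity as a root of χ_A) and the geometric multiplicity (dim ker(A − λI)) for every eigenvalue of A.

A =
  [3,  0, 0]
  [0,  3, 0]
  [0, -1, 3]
λ = 3: alg = 3, geom = 2

Step 1 — factor the characteristic polynomial to read off the algebraic multiplicities:
  χ_A(x) = (x - 3)^3

Step 2 — compute geometric multiplicities via the rank-nullity identity g(λ) = n − rank(A − λI):
  rank(A − (3)·I) = 1, so dim ker(A − (3)·I) = n − 1 = 2

Summary:
  λ = 3: algebraic multiplicity = 3, geometric multiplicity = 2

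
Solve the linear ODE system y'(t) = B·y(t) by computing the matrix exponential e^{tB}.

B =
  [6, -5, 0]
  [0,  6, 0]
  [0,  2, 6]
e^{tB} =
  [exp(6*t), -5*t*exp(6*t), 0]
  [0, exp(6*t), 0]
  [0, 2*t*exp(6*t), exp(6*t)]

Strategy: write B = P · J · P⁻¹ where J is a Jordan canonical form, so e^{tB} = P · e^{tJ} · P⁻¹, and e^{tJ} can be computed block-by-block.

B has Jordan form
J =
  [6, 1, 0]
  [0, 6, 0]
  [0, 0, 6]
(up to reordering of blocks).

Per-block formulas:
  For a 1×1 block at λ = 6: exp(t · [6]) = [e^(6t)].
  For a 2×2 Jordan block J_2(6): exp(t · J_2(6)) = e^(6t)·(I + t·N), where N is the 2×2 nilpotent shift.

After assembling e^{tJ} and conjugating by P, we get:

e^{tB} =
  [exp(6*t), -5*t*exp(6*t), 0]
  [0, exp(6*t), 0]
  [0, 2*t*exp(6*t), exp(6*t)]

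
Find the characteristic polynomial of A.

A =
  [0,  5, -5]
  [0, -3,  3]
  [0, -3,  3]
x^3

Expanding det(x·I − A) (e.g. by cofactor expansion or by noting that A is similar to its Jordan form J, which has the same characteristic polynomial as A) gives
  χ_A(x) = x^3
which factors as x^3. The eigenvalues (with algebraic multiplicities) are λ = 0 with multiplicity 3.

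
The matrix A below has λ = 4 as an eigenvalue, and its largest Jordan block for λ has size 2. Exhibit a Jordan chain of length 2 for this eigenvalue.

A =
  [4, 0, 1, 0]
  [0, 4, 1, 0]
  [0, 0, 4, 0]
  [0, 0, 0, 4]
A Jordan chain for λ = 4 of length 2:
v_1 = (1, 1, 0, 0)ᵀ
v_2 = (0, 0, 1, 0)ᵀ

Let N = A − (4)·I. We want v_2 with N^2 v_2 = 0 but N^1 v_2 ≠ 0; then v_{j-1} := N · v_j for j = 2, …, 2.

Pick v_2 = (0, 0, 1, 0)ᵀ.
Then v_1 = N · v_2 = (1, 1, 0, 0)ᵀ.

Sanity check: (A − (4)·I) v_1 = (0, 0, 0, 0)ᵀ = 0. ✓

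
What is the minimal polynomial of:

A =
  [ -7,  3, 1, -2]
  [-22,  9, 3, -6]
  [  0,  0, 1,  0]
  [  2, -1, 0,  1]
x^3 - 3*x^2 + 3*x - 1

The characteristic polynomial is χ_A(x) = (x - 1)^4, so the eigenvalues are known. The minimal polynomial is
  m_A(x) = Π_λ (x − λ)^{k_λ}
where k_λ is the size of the *largest* Jordan block for λ (equivalently, the smallest k with (A − λI)^k v = 0 for every generalised eigenvector v of λ).

  λ = 1: largest Jordan block has size 3, contributing (x − 1)^3

So m_A(x) = (x - 1)^3 = x^3 - 3*x^2 + 3*x - 1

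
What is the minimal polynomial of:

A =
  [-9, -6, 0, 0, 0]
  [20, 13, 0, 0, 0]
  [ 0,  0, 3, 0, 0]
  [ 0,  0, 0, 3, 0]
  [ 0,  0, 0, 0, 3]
x^2 - 4*x + 3

The characteristic polynomial is χ_A(x) = (x - 3)^4*(x - 1), so the eigenvalues are known. The minimal polynomial is
  m_A(x) = Π_λ (x − λ)^{k_λ}
where k_λ is the size of the *largest* Jordan block for λ (equivalently, the smallest k with (A − λI)^k v = 0 for every generalised eigenvector v of λ).

  λ = 1: largest Jordan block has size 1, contributing (x − 1)
  λ = 3: largest Jordan block has size 1, contributing (x − 3)

So m_A(x) = (x - 3)*(x - 1) = x^2 - 4*x + 3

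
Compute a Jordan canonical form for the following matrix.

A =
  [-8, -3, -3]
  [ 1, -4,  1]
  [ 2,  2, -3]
J_2(-5) ⊕ J_1(-5)

The characteristic polynomial is
  det(x·I − A) = x^3 + 15*x^2 + 75*x + 125 = (x + 5)^3

Eigenvalues and multiplicities (the geometric multiplicity of λ is n − rank(A − λI), which equals the number of Jordan blocks for λ):
  λ = -5: algebraic multiplicity = 3, geometric multiplicity = 2

Determining the block sizes for each eigenvalue:
  λ = -5: 2 blocks summing to 3 forces exactly one block of size 2 and the rest size 1 → block sizes [2, 1]

Assembling the blocks gives a Jordan form
J =
  [-5,  1,  0]
  [ 0, -5,  0]
  [ 0,  0, -5]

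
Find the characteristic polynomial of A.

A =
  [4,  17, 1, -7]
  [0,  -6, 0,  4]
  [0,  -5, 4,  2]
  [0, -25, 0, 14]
x^4 - 16*x^3 + 96*x^2 - 256*x + 256

Expanding det(x·I − A) (e.g. by cofactor expansion or by noting that A is similar to its Jordan form J, which has the same characteristic polynomial as A) gives
  χ_A(x) = x^4 - 16*x^3 + 96*x^2 - 256*x + 256
which factors as (x - 4)^4. The eigenvalues (with algebraic multiplicities) are λ = 4 with multiplicity 4.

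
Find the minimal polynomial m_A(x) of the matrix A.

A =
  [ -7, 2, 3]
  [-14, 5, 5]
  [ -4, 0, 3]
x^3 - x^2 - x + 1

The characteristic polynomial is χ_A(x) = (x - 1)^2*(x + 1), so the eigenvalues are known. The minimal polynomial is
  m_A(x) = Π_λ (x − λ)^{k_λ}
where k_λ is the size of the *largest* Jordan block for λ (equivalently, the smallest k with (A − λI)^k v = 0 for every generalised eigenvector v of λ).

  λ = -1: largest Jordan block has size 1, contributing (x + 1)
  λ = 1: largest Jordan block has size 2, contributing (x − 1)^2

So m_A(x) = (x - 1)^2*(x + 1) = x^3 - x^2 - x + 1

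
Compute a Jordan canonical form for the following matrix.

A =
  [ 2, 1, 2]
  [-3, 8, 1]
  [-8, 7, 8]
J_3(6)

The characteristic polynomial is
  det(x·I − A) = x^3 - 18*x^2 + 108*x - 216 = (x - 6)^3

Eigenvalues and multiplicities (the geometric multiplicity of λ is n − rank(A − λI), which equals the number of Jordan blocks for λ):
  λ = 6: algebraic multiplicity = 3, geometric multiplicity = 1

Determining the block sizes for each eigenvalue:
  λ = 6: one block (gm = 1), so the single block has size am = 3 → block sizes [3]

Assembling the blocks gives a Jordan form
J =
  [6, 1, 0]
  [0, 6, 1]
  [0, 0, 6]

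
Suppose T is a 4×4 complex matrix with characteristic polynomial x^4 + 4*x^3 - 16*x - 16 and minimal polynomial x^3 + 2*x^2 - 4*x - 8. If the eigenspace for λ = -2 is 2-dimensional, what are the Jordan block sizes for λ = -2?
Block sizes for λ = -2: [2, 1]

Step 1 — from the characteristic polynomial, algebraic multiplicity of λ = -2 is 3. From dim ker(T − (-2)·I) = 2, there are exactly 2 Jordan blocks for λ = -2.
Step 2 — from the minimal polynomial, the factor (x + 2)^2 tells us the largest block for λ = -2 has size 2.
Step 3 — with total size 3, 2 blocks, and largest block 2, the block sizes (in nonincreasing order) are [2, 1].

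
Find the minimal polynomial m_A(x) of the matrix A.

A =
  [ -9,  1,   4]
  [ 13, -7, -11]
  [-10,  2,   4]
x^3 + 12*x^2 + 48*x + 64

The characteristic polynomial is χ_A(x) = (x + 4)^3, so the eigenvalues are known. The minimal polynomial is
  m_A(x) = Π_λ (x − λ)^{k_λ}
where k_λ is the size of the *largest* Jordan block for λ (equivalently, the smallest k with (A − λI)^k v = 0 for every generalised eigenvector v of λ).

  λ = -4: largest Jordan block has size 3, contributing (x + 4)^3

So m_A(x) = (x + 4)^3 = x^3 + 12*x^2 + 48*x + 64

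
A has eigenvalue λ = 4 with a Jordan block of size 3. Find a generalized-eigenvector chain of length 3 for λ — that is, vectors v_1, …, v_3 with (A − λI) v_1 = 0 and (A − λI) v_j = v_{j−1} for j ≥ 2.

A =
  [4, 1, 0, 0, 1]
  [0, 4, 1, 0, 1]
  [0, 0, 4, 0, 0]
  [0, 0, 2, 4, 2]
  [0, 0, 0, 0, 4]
A Jordan chain for λ = 4 of length 3:
v_1 = (1, 0, 0, 0, 0)ᵀ
v_2 = (0, 1, 0, 2, 0)ᵀ
v_3 = (0, 0, 1, 0, 0)ᵀ

Let N = A − (4)·I. We want v_3 with N^3 v_3 = 0 but N^2 v_3 ≠ 0; then v_{j-1} := N · v_j for j = 3, …, 2.

Pick v_3 = (0, 0, 1, 0, 0)ᵀ.
Then v_2 = N · v_3 = (0, 1, 0, 2, 0)ᵀ.
Then v_1 = N · v_2 = (1, 0, 0, 0, 0)ᵀ.

Sanity check: (A − (4)·I) v_1 = (0, 0, 0, 0, 0)ᵀ = 0. ✓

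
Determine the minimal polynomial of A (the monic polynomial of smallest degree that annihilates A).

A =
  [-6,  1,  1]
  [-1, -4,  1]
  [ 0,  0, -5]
x^2 + 10*x + 25

The characteristic polynomial is χ_A(x) = (x + 5)^3, so the eigenvalues are known. The minimal polynomial is
  m_A(x) = Π_λ (x − λ)^{k_λ}
where k_λ is the size of the *largest* Jordan block for λ (equivalently, the smallest k with (A − λI)^k v = 0 for every generalised eigenvector v of λ).

  λ = -5: largest Jordan block has size 2, contributing (x + 5)^2

So m_A(x) = (x + 5)^2 = x^2 + 10*x + 25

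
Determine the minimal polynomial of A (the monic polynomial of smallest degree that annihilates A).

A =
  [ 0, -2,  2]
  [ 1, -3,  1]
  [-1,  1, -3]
x^2 + 4*x + 4

The characteristic polynomial is χ_A(x) = (x + 2)^3, so the eigenvalues are known. The minimal polynomial is
  m_A(x) = Π_λ (x − λ)^{k_λ}
where k_λ is the size of the *largest* Jordan block for λ (equivalently, the smallest k with (A − λI)^k v = 0 for every generalised eigenvector v of λ).

  λ = -2: largest Jordan block has size 2, contributing (x + 2)^2

So m_A(x) = (x + 2)^2 = x^2 + 4*x + 4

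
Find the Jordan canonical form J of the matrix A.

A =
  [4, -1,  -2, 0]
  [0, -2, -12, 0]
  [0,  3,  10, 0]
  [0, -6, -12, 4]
J_2(4) ⊕ J_1(4) ⊕ J_1(4)

The characteristic polynomial is
  det(x·I − A) = x^4 - 16*x^3 + 96*x^2 - 256*x + 256 = (x - 4)^4

Eigenvalues and multiplicities (the geometric multiplicity of λ is n − rank(A − λI), which equals the number of Jordan blocks for λ):
  λ = 4: algebraic multiplicity = 4, geometric multiplicity = 3

Determining the block sizes for each eigenvalue:
  λ = 4: 3 blocks summing to 4 forces exactly one block of size 2 and the rest size 1 → block sizes [2, 1, 1]

Assembling the blocks gives a Jordan form
J =
  [4, 1, 0, 0]
  [0, 4, 0, 0]
  [0, 0, 4, 0]
  [0, 0, 0, 4]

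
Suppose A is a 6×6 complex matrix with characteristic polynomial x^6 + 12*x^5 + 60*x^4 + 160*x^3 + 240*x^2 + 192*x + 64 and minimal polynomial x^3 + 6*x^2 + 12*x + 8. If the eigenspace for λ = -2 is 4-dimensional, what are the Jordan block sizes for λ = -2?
Block sizes for λ = -2: [3, 1, 1, 1]

Step 1 — from the characteristic polynomial, algebraic multiplicity of λ = -2 is 6. From dim ker(A − (-2)·I) = 4, there are exactly 4 Jordan blocks for λ = -2.
Step 2 — from the minimal polynomial, the factor (x + 2)^3 tells us the largest block for λ = -2 has size 3.
Step 3 — with total size 6, 4 blocks, and largest block 3, the block sizes (in nonincreasing order) are [3, 1, 1, 1].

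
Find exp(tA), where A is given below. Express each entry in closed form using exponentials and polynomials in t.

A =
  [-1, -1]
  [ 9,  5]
e^{tA} =
  [-3*t*exp(2*t) + exp(2*t), -t*exp(2*t)]
  [9*t*exp(2*t), 3*t*exp(2*t) + exp(2*t)]

Strategy: write A = P · J · P⁻¹ where J is a Jordan canonical form, so e^{tA} = P · e^{tJ} · P⁻¹, and e^{tJ} can be computed block-by-block.

A has Jordan form
J =
  [2, 1]
  [0, 2]
(up to reordering of blocks).

Per-block formulas:
  For a 2×2 Jordan block J_2(2): exp(t · J_2(2)) = e^(2t)·(I + t·N), where N is the 2×2 nilpotent shift.

After assembling e^{tJ} and conjugating by P, we get:

e^{tA} =
  [-3*t*exp(2*t) + exp(2*t), -t*exp(2*t)]
  [9*t*exp(2*t), 3*t*exp(2*t) + exp(2*t)]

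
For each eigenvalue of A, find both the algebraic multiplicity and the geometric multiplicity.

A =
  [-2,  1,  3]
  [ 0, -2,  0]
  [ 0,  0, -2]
λ = -2: alg = 3, geom = 2

Step 1 — factor the characteristic polynomial to read off the algebraic multiplicities:
  χ_A(x) = (x + 2)^3

Step 2 — compute geometric multiplicities via the rank-nullity identity g(λ) = n − rank(A − λI):
  rank(A − (-2)·I) = 1, so dim ker(A − (-2)·I) = n − 1 = 2

Summary:
  λ = -2: algebraic multiplicity = 3, geometric multiplicity = 2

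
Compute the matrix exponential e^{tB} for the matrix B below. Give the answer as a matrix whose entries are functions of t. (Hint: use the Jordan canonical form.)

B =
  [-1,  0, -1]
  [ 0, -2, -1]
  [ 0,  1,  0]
e^{tB} =
  [exp(-t), -t^2*exp(-t)/2, -t^2*exp(-t)/2 - t*exp(-t)]
  [0, -t*exp(-t) + exp(-t), -t*exp(-t)]
  [0, t*exp(-t), t*exp(-t) + exp(-t)]

Strategy: write B = P · J · P⁻¹ where J is a Jordan canonical form, so e^{tB} = P · e^{tJ} · P⁻¹, and e^{tJ} can be computed block-by-block.

B has Jordan form
J =
  [-1,  1,  0]
  [ 0, -1,  1]
  [ 0,  0, -1]
(up to reordering of blocks).

Per-block formulas:
  For a 3×3 Jordan block J_3(-1): exp(t · J_3(-1)) = e^(-1t)·(I + t·N + (t^2/2)·N^2), where N is the 3×3 nilpotent shift.

After assembling e^{tJ} and conjugating by P, we get:

e^{tB} =
  [exp(-t), -t^2*exp(-t)/2, -t^2*exp(-t)/2 - t*exp(-t)]
  [0, -t*exp(-t) + exp(-t), -t*exp(-t)]
  [0, t*exp(-t), t*exp(-t) + exp(-t)]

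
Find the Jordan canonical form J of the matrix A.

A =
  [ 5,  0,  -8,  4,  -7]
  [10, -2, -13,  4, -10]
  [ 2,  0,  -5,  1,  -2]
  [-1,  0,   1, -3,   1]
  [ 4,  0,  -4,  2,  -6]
J_1(-3) ⊕ J_3(-2) ⊕ J_1(-2)

The characteristic polynomial is
  det(x·I − A) = x^5 + 11*x^4 + 48*x^3 + 104*x^2 + 112*x + 48 = (x + 2)^4*(x + 3)

Eigenvalues and multiplicities (the geometric multiplicity of λ is n − rank(A − λI), which equals the number of Jordan blocks for λ):
  λ = -3: algebraic multiplicity = 1, geometric multiplicity = 1
  λ = -2: algebraic multiplicity = 4, geometric multiplicity = 2

Determining the block sizes for each eigenvalue:
  λ = -3: one block (gm = 1), so the single block has size am = 1 → block sizes [1]
  λ = -2: with am = 4 and gm = 2, the partition is not yet determined (e.g. several partitions of 4 into 2 parts exist). Let N = A − (-2)·I. Computing rank(N^1) = 3, rank(N^2) = 2, rank(N^3) = 1; the number of blocks of size ≥ j is rank(N^{j−1}) − rank(N^j), giving [2, 1, 1]. So we have 1 block(s) of size 3, 1 block(s) of size 1 → block sizes [3, 1]

Assembling the blocks gives a Jordan form
J =
  [-3,  0,  0,  0,  0]
  [ 0, -2,  1,  0,  0]
  [ 0,  0, -2,  1,  0]
  [ 0,  0,  0, -2,  0]
  [ 0,  0,  0,  0, -2]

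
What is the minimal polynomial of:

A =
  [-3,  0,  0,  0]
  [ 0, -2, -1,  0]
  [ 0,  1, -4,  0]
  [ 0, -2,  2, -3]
x^2 + 6*x + 9

The characteristic polynomial is χ_A(x) = (x + 3)^4, so the eigenvalues are known. The minimal polynomial is
  m_A(x) = Π_λ (x − λ)^{k_λ}
where k_λ is the size of the *largest* Jordan block for λ (equivalently, the smallest k with (A − λI)^k v = 0 for every generalised eigenvector v of λ).

  λ = -3: largest Jordan block has size 2, contributing (x + 3)^2

So m_A(x) = (x + 3)^2 = x^2 + 6*x + 9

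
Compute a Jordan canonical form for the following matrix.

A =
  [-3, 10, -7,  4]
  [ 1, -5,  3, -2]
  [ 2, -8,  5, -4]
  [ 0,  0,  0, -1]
J_3(-1) ⊕ J_1(-1)

The characteristic polynomial is
  det(x·I − A) = x^4 + 4*x^3 + 6*x^2 + 4*x + 1 = (x + 1)^4

Eigenvalues and multiplicities (the geometric multiplicity of λ is n − rank(A − λI), which equals the number of Jordan blocks for λ):
  λ = -1: algebraic multiplicity = 4, geometric multiplicity = 2

Determining the block sizes for each eigenvalue:
  λ = -1: with am = 4 and gm = 2, the partition is not yet determined (e.g. several partitions of 4 into 2 parts exist). Let N = A − (-1)·I. Computing rank(N^1) = 2, rank(N^2) = 1, rank(N^3) = 0; the number of blocks of size ≥ j is rank(N^{j−1}) − rank(N^j), giving [2, 1, 1]. So we have 1 block(s) of size 3, 1 block(s) of size 1 → block sizes [3, 1]

Assembling the blocks gives a Jordan form
J =
  [-1,  1,  0,  0]
  [ 0, -1,  1,  0]
  [ 0,  0, -1,  0]
  [ 0,  0,  0, -1]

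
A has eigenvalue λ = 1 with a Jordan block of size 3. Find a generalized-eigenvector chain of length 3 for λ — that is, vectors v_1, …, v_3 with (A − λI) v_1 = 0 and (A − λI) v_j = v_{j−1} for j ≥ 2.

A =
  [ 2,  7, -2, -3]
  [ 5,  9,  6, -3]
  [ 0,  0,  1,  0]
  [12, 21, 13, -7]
A Jordan chain for λ = 1 of length 3:
v_1 = (-3, 12, 0, 27)ᵀ
v_2 = (7, -13, 0, -27)ᵀ
v_3 = (1, 0, -3, 0)ᵀ

Let N = A − (1)·I. We want v_3 with N^3 v_3 = 0 but N^2 v_3 ≠ 0; then v_{j-1} := N · v_j for j = 3, …, 2.

Pick v_3 = (1, 0, -3, 0)ᵀ.
Then v_2 = N · v_3 = (7, -13, 0, -27)ᵀ.
Then v_1 = N · v_2 = (-3, 12, 0, 27)ᵀ.

Sanity check: (A − (1)·I) v_1 = (0, 0, 0, 0)ᵀ = 0. ✓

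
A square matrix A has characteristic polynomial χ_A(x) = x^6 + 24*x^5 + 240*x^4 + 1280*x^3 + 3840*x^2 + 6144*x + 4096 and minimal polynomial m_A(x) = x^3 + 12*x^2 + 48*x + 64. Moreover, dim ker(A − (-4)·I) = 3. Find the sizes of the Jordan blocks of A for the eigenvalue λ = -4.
Block sizes for λ = -4: [3, 2, 1]

Step 1 — from the characteristic polynomial, algebraic multiplicity of λ = -4 is 6. From dim ker(A − (-4)·I) = 3, there are exactly 3 Jordan blocks for λ = -4.
Step 2 — from the minimal polynomial, the factor (x + 4)^3 tells us the largest block for λ = -4 has size 3.
Step 3 — with total size 6, 3 blocks, and largest block 3, the block sizes (in nonincreasing order) are [3, 2, 1].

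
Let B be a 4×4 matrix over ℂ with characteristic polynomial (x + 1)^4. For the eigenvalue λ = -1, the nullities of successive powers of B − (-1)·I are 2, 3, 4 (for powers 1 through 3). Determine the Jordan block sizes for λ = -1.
Block sizes for λ = -1: [3, 1]

From the dimensions of kernels of powers, the number of Jordan blocks of size at least j is d_j − d_{j−1} where d_j = dim ker(N^j) (with d_0 = 0). Computing the differences gives [2, 1, 1].
The number of blocks of size exactly k is (#blocks of size ≥ k) − (#blocks of size ≥ k + 1), so the partition is: 1 block(s) of size 1, 1 block(s) of size 3.
In nonincreasing order the block sizes are [3, 1].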